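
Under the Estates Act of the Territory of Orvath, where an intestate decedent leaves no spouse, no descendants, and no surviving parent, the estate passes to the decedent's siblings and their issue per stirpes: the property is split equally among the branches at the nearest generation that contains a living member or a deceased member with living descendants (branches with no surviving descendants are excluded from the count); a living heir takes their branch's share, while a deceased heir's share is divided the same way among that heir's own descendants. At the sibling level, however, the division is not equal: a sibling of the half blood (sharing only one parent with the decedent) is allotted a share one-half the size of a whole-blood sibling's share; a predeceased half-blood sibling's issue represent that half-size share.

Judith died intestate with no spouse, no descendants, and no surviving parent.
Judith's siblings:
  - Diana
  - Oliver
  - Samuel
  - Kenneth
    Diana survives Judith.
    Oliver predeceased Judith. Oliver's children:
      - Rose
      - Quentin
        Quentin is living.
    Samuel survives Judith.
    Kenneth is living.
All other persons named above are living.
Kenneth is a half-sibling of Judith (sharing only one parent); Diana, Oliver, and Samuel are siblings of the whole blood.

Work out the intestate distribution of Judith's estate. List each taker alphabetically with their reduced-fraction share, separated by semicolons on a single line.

Diana 2/7; Kenneth 1/7; Quentin 1/7; Rose 1/7; Samuel 2/7

No spouse, descendants, or parent survives, so the estate passes to Judith's siblings per stirpes.
Half-blood siblings count for one-half the weight of whole-blood siblings at the initial division.
Dividing 1 in proportion to weights (total weight 7/2): Diana (weight 1) → 2/7; Oliver (weight 1) → 2/7; Samuel (weight 1) → 2/7; Kenneth (weight 1/2) → 1/7.
Diana is living and takes 2/7.
Oliver predeceased; the 2/7 allotted to Oliver's branch passes to Oliver's issue by representation.
The 2/7 is divided into 2 equal shares of 1/7 among Rose, Quentin.
Rose is living and takes 1/7.
Quentin is living and takes 1/7.
Samuel is living and takes 2/7.
Kenneth is living and takes 1/7.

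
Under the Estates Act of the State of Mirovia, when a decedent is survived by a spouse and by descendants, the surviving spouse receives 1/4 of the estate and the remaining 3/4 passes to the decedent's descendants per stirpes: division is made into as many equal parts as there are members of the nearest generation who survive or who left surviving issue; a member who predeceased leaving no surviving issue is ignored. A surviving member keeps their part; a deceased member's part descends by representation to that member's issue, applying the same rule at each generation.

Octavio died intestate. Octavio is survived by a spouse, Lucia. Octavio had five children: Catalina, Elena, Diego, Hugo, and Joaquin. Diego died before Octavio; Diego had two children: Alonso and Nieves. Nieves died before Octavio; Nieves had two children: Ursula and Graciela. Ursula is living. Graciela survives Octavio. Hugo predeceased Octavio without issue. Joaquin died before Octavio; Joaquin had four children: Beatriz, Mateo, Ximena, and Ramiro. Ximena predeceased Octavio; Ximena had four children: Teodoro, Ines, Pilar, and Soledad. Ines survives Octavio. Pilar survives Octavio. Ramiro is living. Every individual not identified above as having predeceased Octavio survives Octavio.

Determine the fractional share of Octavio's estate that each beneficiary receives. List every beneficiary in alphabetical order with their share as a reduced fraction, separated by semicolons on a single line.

Lucia, as surviving spouse, takes 1/4.
The remaining 3/4 passes to Octavio's descendants per stirpes.
Hugo left no surviving issue, so that branch lapses and is disregarded.
The 3/4 is divided into 4 equal shares of 3/16 among Catalina, Elena, Diego, Joaquin.
Catalina is living and takes 3/16.
Elena is living and takes 3/16.
Diego predeceased; the 3/16 allotted to Diego's branch passes to Diego's issue by representation.
The 3/16 is divided into 2 equal shares of 3/32 among Alonso, Nieves.
Alonso is living and takes 3/32.
Nieves predeceased; the 3/32 allotted to Nieves's branch passes to Nieves's issue by representation.
The 3/32 is divided into 2 equal shares of 3/64 among Ursula, Graciela.
Ursula is living and takes 3/64.
Graciela is living and takes 3/64.
Joaquin predeceased; the 3/16 allotted to Joaquin's branch passes to Joaquin's issue by representation.
The 3/16 is divided into 4 equal shares of 3/64 among Beatriz, Mateo, Ximena, Ramiro.
Beatriz is living and takes 3/64.
Mateo is living and takes 3/64.
Ximena predeceased; the 3/64 allotted to Ximena's branch passes to Ximena's issue by representation.
The 3/64 is divided into 4 equal shares of 3/256 among Teodoro, Ines, Pilar, Soledad.
Teodoro is living and takes 3/256.
Ines is living and takes 3/256.
Pilar is living and takes 3/256.
Soledad is living and takes 3/256.
Ramiro is living and takes 3/64.

Alonso 3/32; Beatriz 3/64; Catalina 3/16; Elena 3/16; Graciela 3/64; Ines 3/256; Lucia 1/4; Mateo 3/64; Pilar 3/256; Ramiro 3/64; Soledad 3/256; Teodoro 3/256; Ursula 3/64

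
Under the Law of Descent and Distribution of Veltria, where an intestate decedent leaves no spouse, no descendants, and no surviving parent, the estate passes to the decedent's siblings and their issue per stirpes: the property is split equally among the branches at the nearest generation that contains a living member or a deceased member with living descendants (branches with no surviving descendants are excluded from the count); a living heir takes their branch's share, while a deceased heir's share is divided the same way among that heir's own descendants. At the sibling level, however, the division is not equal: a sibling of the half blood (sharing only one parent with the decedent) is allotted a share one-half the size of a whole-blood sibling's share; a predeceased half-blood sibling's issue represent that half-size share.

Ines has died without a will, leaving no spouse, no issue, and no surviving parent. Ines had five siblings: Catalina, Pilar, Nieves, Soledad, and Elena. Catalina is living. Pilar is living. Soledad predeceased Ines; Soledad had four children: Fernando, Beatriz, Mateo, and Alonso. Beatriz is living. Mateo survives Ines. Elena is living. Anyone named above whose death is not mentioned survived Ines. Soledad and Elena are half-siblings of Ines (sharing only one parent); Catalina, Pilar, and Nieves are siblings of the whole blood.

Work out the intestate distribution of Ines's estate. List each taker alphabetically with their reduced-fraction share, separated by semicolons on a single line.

No spouse, descendants, or parent survives, so the estate passes to Ines's siblings per stirpes.
Half-blood siblings count for one-half the weight of whole-blood siblings at the initial division.
Dividing 1 in proportion to weights (total weight 4): Catalina (weight 1) → 1/4; Pilar (weight 1) → 1/4; Nieves (weight 1) → 1/4; Soledad (weight 1/2) → 1/8; Elena (weight 1/2) → 1/8.
Catalina is living and takes 1/4.
Pilar is living and takes 1/4.
Nieves is living and takes 1/4.
Soledad predeceased; the 1/8 allotted to Soledad's branch passes to Soledad's issue by representation.
The 1/8 is divided into 4 equal shares of 1/32 among Fernando, Beatriz, Mateo, Alonso.
Fernando is living and takes 1/32.
Beatriz is living and takes 1/32.
Mateo is living and takes 1/32.
Alonso is living and takes 1/32.
Elena is living and takes 1/8.

Alonso 1/32; Beatriz 1/32; Catalina 1/4; Elena 1/8; Fernando 1/32; Mateo 1/32; Nieves 1/4; Pilar 1/4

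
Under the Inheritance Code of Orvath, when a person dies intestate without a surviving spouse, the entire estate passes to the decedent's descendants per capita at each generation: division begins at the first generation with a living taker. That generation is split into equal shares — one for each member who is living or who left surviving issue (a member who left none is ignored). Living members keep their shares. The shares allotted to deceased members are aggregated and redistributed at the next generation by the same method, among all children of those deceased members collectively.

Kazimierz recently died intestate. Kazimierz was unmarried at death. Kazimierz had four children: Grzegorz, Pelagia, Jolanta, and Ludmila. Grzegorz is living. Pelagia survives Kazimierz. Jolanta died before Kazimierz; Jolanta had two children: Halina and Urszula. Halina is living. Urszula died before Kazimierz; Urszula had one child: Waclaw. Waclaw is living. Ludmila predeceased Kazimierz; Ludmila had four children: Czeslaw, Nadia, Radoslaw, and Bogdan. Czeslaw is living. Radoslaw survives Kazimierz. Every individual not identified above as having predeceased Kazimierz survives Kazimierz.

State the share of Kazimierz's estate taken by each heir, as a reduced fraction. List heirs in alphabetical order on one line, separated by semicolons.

There is no surviving spouse, so the entire estate passes to Kazimierz's descendants per capita at each generation.
At generation 1 (Grzegorz, Pelagia, Jolanta, Ludmila) there are 4 shares of (1)/4 = 1/4 each.
Living: Grzegorz and Pelagia — each takes 1/4.
Deceased: Jolanta and Ludmila. Their combined 1/2 is pooled and carried to generation 2.
At generation 2 (Halina, Urszula, Czeslaw, Nadia, Radoslaw, Bogdan) there are 6 shares of (1/2)/6 = 1/12 each.
Living: Halina, Czeslaw, Nadia, Radoslaw, and Bogdan — each takes 1/12.
Deceased: Urszula. That 1/12 share is carried to generation 3.
At generation 3 (Waclaw) there are 1 shares of (1/12)/1 = 1/12 each.
Living: Waclaw — each takes 1/12.

Bogdan 1/12; Czeslaw 1/12; Grzegorz 1/4; Halina 1/12; Nadia 1/12; Pelagia 1/4; Radoslaw 1/12; Waclaw 1/12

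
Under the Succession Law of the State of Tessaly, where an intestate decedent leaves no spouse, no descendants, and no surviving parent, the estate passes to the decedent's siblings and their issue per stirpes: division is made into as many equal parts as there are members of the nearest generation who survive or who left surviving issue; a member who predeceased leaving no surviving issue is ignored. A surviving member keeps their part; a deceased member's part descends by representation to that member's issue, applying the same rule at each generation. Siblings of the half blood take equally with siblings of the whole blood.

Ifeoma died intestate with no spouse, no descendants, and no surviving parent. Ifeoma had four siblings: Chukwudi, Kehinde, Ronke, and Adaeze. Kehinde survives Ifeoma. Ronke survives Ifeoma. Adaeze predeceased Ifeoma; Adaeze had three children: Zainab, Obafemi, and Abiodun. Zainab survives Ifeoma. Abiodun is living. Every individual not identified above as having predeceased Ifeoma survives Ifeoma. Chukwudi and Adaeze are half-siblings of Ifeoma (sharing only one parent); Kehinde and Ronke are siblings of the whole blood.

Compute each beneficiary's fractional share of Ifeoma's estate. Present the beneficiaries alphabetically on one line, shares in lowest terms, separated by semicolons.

No spouse, descendants, or parent survives, so the estate passes to Ifeoma's siblings per stirpes.
Half-blood and whole-blood siblings take equally under the stated rule.
The estate is divided into 4 equal shares of 1/4 among Chukwudi, Kehinde, Ronke, Adaeze.
Chukwudi is living and takes 1/4.
Kehinde is living and takes 1/4.
Ronke is living and takes 1/4.
Adaeze predeceased; the 1/4 allotted to Adaeze's branch passes to Adaeze's issue by representation.
The 1/4 is divided into 3 equal shares of 1/12 among Zainab, Obafemi, Abiodun.
Zainab is living and takes 1/12.
Obafemi is living and takes 1/12.
Abiodun is living and takes 1/12.

Abiodun 1/12; Chukwudi 1/4; Kehinde 1/4; Obafemi 1/12; Ronke 1/4; Zainab 1/12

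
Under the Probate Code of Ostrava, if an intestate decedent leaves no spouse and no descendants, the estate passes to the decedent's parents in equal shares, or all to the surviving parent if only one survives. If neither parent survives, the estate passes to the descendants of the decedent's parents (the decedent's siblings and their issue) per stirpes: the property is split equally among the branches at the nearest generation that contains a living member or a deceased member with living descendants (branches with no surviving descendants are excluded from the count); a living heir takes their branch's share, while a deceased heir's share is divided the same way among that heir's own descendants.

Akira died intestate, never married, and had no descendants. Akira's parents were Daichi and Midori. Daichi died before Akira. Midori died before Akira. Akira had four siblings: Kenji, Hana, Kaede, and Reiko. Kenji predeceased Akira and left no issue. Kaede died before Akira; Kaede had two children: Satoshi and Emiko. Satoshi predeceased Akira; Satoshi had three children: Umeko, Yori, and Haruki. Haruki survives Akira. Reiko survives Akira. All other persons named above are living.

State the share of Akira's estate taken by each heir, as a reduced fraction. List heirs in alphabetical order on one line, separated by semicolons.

Neither parent survives and there are no descendants, so the estate passes to Akira's siblings and their issue per stirpes.
Kenji left no surviving issue, so that branch lapses and is disregarded.
The estate is divided into 3 equal shares of 1/3 among Hana, Kaede, Reiko.
Hana is living and takes 1/3.
Kaede predeceased; the 1/3 allotted to Kaede's branch passes to Kaede's issue by representation.
The 1/3 is divided into 2 equal shares of 1/6 among Satoshi, Emiko.
Satoshi predeceased; the 1/6 allotted to Satoshi's branch passes to Satoshi's issue by representation.
The 1/6 is divided into 3 equal shares of 1/18 among Umeko, Yori, Haruki.
Umeko is living and takes 1/18.
Yori is living and takes 1/18.
Haruki is living and takes 1/18.
Emiko is living and takes 1/6.
Reiko is living and takes 1/3.

Emiko 1/6; Hana 1/3; Haruki 1/18; Reiko 1/3; Umeko 1/18; Yori 1/18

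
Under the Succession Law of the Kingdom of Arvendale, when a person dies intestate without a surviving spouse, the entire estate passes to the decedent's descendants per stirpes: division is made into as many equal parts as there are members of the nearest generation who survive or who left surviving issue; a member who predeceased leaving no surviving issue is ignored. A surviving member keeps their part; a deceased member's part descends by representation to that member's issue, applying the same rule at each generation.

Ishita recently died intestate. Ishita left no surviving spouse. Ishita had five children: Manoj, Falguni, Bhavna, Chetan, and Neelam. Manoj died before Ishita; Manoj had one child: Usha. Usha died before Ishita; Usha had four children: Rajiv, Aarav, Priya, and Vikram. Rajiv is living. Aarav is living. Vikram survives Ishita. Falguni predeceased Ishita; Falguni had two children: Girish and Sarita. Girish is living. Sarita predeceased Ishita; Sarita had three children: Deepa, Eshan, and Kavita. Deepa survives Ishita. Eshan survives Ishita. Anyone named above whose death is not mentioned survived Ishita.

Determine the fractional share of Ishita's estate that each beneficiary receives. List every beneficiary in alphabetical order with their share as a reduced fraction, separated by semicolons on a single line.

There is no surviving spouse, so the entire estate passes to Ishita's descendants per stirpes.
The estate is divided into 5 equal shares of 1/5 among Manoj, Falguni, Bhavna, Chetan, Neelam.
Manoj predeceased; the 1/5 allotted to Manoj's branch passes to Manoj's issue by representation.
Usha's line is the sole branch at this level, so the full 1/5 passes to Usha's issue by representation.
The 1/5 is divided into 4 equal shares of 1/20 among Rajiv, Aarav, Priya, Vikram.
Rajiv is living and takes 1/20.
Aarav is living and takes 1/20.
Priya is living and takes 1/20.
Vikram is living and takes 1/20.
Falguni predeceased; the 1/5 allotted to Falguni's branch passes to Falguni's issue by representation.
The 1/5 is divided into 2 equal shares of 1/10 among Girish, Sarita.
Girish is living and takes 1/10.
Sarita predeceased; the 1/10 allotted to Sarita's branch passes to Sarita's issue by representation.
The 1/10 is divided into 3 equal shares of 1/30 among Deepa, Eshan, Kavita.
Deepa is living and takes 1/30.
Eshan is living and takes 1/30.
Kavita is living and takes 1/30.
Bhavna is living and takes 1/5.
Chetan is living and takes 1/5.
Neelam is living and takes 1/5.

Aarav 1/20; Bhavna 1/5; Chetan 1/5; Deepa 1/30; Eshan 1/30; Girish 1/10; Kavita 1/30; Neelam 1/5; Priya 1/20; Rajiv 1/20; Vikram 1/20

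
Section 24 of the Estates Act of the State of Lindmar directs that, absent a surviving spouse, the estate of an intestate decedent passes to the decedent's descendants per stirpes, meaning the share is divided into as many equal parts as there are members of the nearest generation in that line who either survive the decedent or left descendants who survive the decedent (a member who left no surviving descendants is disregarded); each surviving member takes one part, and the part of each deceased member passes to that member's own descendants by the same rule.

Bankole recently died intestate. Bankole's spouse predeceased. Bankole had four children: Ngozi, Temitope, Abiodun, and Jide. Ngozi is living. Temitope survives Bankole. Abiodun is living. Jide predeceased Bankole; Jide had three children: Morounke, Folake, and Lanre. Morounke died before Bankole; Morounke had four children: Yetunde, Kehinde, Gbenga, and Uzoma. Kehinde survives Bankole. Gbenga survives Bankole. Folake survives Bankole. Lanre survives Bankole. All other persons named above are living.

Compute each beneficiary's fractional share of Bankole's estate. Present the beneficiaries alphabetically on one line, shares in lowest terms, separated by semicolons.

There is no surviving spouse, so the entire estate passes to Bankole's descendants per stirpes.
The estate is divided into 4 equal shares of 1/4 among Ngozi, Temitope, Abiodun, Jide.
Ngozi is living and takes 1/4.
Temitope is living and takes 1/4.
Abiodun is living and takes 1/4.
Jide predeceased; the 1/4 allotted to Jide's branch passes to Jide's issue by representation.
The 1/4 is divided into 3 equal shares of 1/12 among Morounke, Folake, Lanre.
Morounke predeceased; the 1/12 allotted to Morounke's branch passes to Morounke's issue by representation.
The 1/12 is divided into 4 equal shares of 1/48 among Yetunde, Kehinde, Gbenga, Uzoma.
Yetunde is living and takes 1/48.
Kehinde is living and takes 1/48.
Gbenga is living and takes 1/48.
Uzoma is living and takes 1/48.
Folake is living and takes 1/12.
Lanre is living and takes 1/12.

Abiodun 1/4; Folake 1/12; Gbenga 1/48; Kehinde 1/48; Lanre 1/12; Ngozi 1/4; Temitope 1/4; Uzoma 1/48; Yetunde 1/48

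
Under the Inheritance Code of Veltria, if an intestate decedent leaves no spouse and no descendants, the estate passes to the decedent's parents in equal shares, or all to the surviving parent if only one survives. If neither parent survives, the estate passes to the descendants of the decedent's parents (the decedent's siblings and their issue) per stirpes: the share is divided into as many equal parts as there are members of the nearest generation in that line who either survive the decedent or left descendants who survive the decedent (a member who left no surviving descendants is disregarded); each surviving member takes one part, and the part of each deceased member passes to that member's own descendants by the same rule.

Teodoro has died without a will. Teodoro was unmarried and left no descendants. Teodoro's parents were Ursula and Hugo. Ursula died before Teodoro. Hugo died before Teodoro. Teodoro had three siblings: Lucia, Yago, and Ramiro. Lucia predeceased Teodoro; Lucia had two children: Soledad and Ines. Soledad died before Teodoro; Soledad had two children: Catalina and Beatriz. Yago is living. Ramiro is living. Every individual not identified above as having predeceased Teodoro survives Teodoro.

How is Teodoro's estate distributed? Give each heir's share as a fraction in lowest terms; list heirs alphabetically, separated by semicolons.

Neither parent survives and there are no descendants, so the estate passes to Teodoro's siblings and their issue per stirpes.
The estate is divided into 3 equal shares of 1/3 among Lucia, Yago, Ramiro.
Lucia predeceased; the 1/3 allotted to Lucia's branch passes to Lucia's issue by representation.
The 1/3 is divided into 2 equal shares of 1/6 among Soledad, Ines.
Soledad predeceased; the 1/6 allotted to Soledad's branch passes to Soledad's issue by representation.
The 1/6 is divided into 2 equal shares of 1/12 among Catalina, Beatriz.
Catalina is living and takes 1/12.
Beatriz is living and takes 1/12.
Ines is living and takes 1/6.
Yago is living and takes 1/3.
Ramiro is living and takes 1/3.

Beatriz 1/12; Catalina 1/12; Ines 1/6; Ramiro 1/3; Yago 1/3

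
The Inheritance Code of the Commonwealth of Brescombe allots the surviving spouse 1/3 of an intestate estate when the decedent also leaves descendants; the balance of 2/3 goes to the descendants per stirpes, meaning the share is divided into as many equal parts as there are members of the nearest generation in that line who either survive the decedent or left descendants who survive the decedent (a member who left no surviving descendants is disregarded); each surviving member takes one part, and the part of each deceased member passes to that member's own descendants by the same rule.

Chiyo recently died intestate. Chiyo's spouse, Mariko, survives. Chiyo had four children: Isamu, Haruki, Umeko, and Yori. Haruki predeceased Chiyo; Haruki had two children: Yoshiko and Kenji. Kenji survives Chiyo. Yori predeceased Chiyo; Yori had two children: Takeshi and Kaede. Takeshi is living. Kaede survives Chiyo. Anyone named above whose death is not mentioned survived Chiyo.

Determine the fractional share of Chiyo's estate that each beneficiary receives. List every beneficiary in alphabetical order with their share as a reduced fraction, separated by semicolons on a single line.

Mariko, as surviving spouse, takes 1/3.
The remaining 2/3 passes to Chiyo's descendants per stirpes.
The 2/3 is divided into 4 equal shares of 1/6 among Isamu, Haruki, Umeko, Yori.
Isamu is living and takes 1/6.
Haruki predeceased; the 1/6 allotted to Haruki's branch passes to Haruki's issue by representation.
The 1/6 is divided into 2 equal shares of 1/12 among Yoshiko, Kenji.
Yoshiko is living and takes 1/12.
Kenji is living and takes 1/12.
Umeko is living and takes 1/6.
Yori predeceased; the 1/6 allotted to Yori's branch passes to Yori's issue by representation.
The 1/6 is divided into 2 equal shares of 1/12 among Takeshi, Kaede.
Takeshi is living and takes 1/12.
Kaede is living and takes 1/12.

Isamu 1/6; Kaede 1/12; Kenji 1/12; Mariko 1/3; Takeshi 1/12; Umeko 1/6; Yoshiko 1/12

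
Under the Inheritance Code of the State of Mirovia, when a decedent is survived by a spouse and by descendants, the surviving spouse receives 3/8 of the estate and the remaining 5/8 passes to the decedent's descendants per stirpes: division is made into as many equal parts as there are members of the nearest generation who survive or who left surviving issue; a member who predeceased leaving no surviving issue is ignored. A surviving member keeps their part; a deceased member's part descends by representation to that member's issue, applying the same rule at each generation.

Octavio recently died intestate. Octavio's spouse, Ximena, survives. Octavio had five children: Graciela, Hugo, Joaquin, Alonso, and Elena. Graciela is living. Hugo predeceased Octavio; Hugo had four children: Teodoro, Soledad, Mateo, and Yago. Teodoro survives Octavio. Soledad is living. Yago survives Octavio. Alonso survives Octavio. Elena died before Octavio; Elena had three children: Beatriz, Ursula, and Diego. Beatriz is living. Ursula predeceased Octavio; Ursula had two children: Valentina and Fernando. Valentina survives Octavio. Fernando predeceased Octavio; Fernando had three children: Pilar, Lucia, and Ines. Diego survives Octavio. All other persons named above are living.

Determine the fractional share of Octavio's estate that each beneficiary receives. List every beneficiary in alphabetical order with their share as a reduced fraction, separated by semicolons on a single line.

Ximena, as surviving spouse, takes 3/8.
The remaining 5/8 passes to Octavio's descendants per stirpes.
The 5/8 is divided into 5 equal shares of 1/8 among Graciela, Hugo, Joaquin, Alonso, Elena.
Graciela is living and takes 1/8.
Hugo predeceased; the 1/8 allotted to Hugo's branch passes to Hugo's issue by representation.
The 1/8 is divided into 4 equal shares of 1/32 among Teodoro, Soledad, Mateo, Yago.
Teodoro is living and takes 1/32.
Soledad is living and takes 1/32.
Mateo is living and takes 1/32.
Yago is living and takes 1/32.
Joaquin is living and takes 1/8.
Alonso is living and takes 1/8.
Elena predeceased; the 1/8 allotted to Elena's branch passes to Elena's issue by representation.
The 1/8 is divided into 3 equal shares of 1/24 among Beatriz, Ursula, Diego.
Beatriz is living and takes 1/24.
Ursula predeceased; the 1/24 allotted to Ursula's branch passes to Ursula's issue by representation.
The 1/24 is divided into 2 equal shares of 1/48 among Valentina, Fernando.
Valentina is living and takes 1/48.
Fernando predeceased; the 1/48 allotted to Fernando's branch passes to Fernando's issue by representation.
The 1/48 is divided into 3 equal shares of 1/144 among Pilar, Lucia, Ines.
Pilar is living and takes 1/144.
Lucia is living and takes 1/144.
Ines is living and takes 1/144.
Diego is living and takes 1/24.

Alonso 1/8; Beatriz 1/24; Diego 1/24; Graciela 1/8; Ines 1/144; Joaquin 1/8; Lucia 1/144; Mateo 1/32; Pilar 1/144; Soledad 1/32; Teodoro 1/32; Valentina 1/48; Ximena 3/8; Yago 1/32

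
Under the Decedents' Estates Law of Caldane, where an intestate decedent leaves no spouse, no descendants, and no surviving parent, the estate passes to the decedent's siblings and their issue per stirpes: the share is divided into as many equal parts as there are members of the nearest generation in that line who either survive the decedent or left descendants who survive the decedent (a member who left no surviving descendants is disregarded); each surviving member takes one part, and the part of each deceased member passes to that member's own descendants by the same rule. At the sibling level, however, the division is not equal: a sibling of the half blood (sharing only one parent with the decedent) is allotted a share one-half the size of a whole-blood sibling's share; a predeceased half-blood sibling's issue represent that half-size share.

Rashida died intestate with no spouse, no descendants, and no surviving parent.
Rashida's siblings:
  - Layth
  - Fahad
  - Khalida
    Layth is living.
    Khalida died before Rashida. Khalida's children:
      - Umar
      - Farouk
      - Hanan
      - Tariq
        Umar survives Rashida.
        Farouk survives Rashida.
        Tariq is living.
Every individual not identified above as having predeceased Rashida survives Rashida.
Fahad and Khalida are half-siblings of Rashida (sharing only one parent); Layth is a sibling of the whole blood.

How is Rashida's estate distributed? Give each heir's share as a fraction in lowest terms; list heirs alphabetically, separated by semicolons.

Fahad 1/4; Farouk 1/16; Hanan 1/16; Layth 1/2; Tariq 1/16; Umar 1/16

No spouse, descendants, or parent survives, so the estate passes to Rashida's siblings per stirpes.
Half-blood siblings count for one-half the weight of whole-blood siblings at the initial division.
Dividing 1 in proportion to weights (total weight 2): Layth (weight 1) → 1/2; Fahad (weight 1/2) → 1/4; Khalida (weight 1/2) → 1/4.
Layth is living and takes 1/2.
Fahad is living and takes 1/4.
Khalida predeceased; the 1/4 allotted to Khalida's branch passes to Khalida's issue by representation.
The 1/4 is divided into 4 equal shares of 1/16 among Umar, Farouk, Hanan, Tariq.
Umar is living and takes 1/16.
Farouk is living and takes 1/16.
Hanan is living and takes 1/16.
Tariq is living and takes 1/16.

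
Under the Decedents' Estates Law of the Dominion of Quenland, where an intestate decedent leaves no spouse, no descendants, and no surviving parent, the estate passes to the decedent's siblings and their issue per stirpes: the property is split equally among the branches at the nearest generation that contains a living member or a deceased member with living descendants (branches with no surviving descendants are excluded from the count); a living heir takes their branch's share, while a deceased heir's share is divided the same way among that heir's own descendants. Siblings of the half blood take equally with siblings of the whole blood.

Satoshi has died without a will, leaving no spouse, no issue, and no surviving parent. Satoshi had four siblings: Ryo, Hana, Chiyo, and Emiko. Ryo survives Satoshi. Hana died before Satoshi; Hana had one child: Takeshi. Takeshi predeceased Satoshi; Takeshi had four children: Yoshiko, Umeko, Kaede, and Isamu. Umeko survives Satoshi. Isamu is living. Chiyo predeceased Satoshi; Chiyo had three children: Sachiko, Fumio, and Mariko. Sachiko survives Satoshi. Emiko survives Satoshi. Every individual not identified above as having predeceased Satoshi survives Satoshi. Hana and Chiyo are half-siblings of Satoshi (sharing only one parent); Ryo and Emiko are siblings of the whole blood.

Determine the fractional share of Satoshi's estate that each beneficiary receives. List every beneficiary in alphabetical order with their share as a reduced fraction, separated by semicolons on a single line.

Emiko 1/4; Fumio 1/12; Isamu 1/16; Kaede 1/16; Mariko 1/12; Ryo 1/4; Sachiko 1/12; Umeko 1/16; Yoshiko 1/16

No spouse, descendants, or parent survives, so the estate passes to Satoshi's siblings per stirpes.
Half-blood and whole-blood siblings take equally under the stated rule.
The estate is divided into 4 equal shares of 1/4 among Ryo, Hana, Chiyo, Emiko.
Ryo is living and takes 1/4.
Hana predeceased; the 1/4 allotted to Hana's branch passes to Hana's issue by representation.
Takeshi's line is the sole branch at this level, so the full 1/4 passes to Takeshi's issue by representation.
The 1/4 is divided into 4 equal shares of 1/16 among Yoshiko, Umeko, Kaede, Isamu.
Yoshiko is living and takes 1/16.
Umeko is living and takes 1/16.
Kaede is living and takes 1/16.
Isamu is living and takes 1/16.
Chiyo predeceased; the 1/4 allotted to Chiyo's branch passes to Chiyo's issue by representation.
The 1/4 is divided into 3 equal shares of 1/12 among Sachiko, Fumio, Mariko.
Sachiko is living and takes 1/12.
Fumio is living and takes 1/12.
Mariko is living and takes 1/12.
Emiko is living and takes 1/4.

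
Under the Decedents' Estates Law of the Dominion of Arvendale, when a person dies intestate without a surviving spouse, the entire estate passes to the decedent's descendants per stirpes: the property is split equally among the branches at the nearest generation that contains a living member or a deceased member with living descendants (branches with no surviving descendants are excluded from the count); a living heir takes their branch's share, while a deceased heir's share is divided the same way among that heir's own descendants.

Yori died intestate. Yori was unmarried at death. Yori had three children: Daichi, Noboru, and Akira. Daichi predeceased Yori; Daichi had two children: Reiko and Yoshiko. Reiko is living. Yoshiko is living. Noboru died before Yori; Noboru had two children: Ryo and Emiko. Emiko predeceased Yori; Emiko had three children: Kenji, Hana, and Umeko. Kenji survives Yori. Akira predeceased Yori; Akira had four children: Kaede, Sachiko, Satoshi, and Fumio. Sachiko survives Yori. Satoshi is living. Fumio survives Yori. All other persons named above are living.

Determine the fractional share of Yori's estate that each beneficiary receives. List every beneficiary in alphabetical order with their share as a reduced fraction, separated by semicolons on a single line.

There is no surviving spouse, so the entire estate passes to Yori's descendants per stirpes.
The estate is divided into 3 equal shares of 1/3 among Daichi, Noboru, Akira.
Daichi predeceased; the 1/3 allotted to Daichi's branch passes to Daichi's issue by representation.
The 1/3 is divided into 2 equal shares of 1/6 among Reiko, Yoshiko.
Reiko is living and takes 1/6.
Yoshiko is living and takes 1/6.
Noboru predeceased; the 1/3 allotted to Noboru's branch passes to Noboru's issue by representation.
The 1/3 is divided into 2 equal shares of 1/6 among Ryo, Emiko.
Ryo is living and takes 1/6.
Emiko predeceased; the 1/6 allotted to Emiko's branch passes to Emiko's issue by representation.
The 1/6 is divided into 3 equal shares of 1/18 among Kenji, Hana, Umeko.
Kenji is living and takes 1/18.
Hana is living and takes 1/18.
Umeko is living and takes 1/18.
Akira predeceased; the 1/3 allotted to Akira's branch passes to Akira's issue by representation.
The 1/3 is divided into 4 equal shares of 1/12 among Kaede, Sachiko, Satoshi, Fumio.
Kaede is living and takes 1/12.
Sachiko is living and takes 1/12.
Satoshi is living and takes 1/12.
Fumio is living and takes 1/12.

Fumio 1/12; Hana 1/18; Kaede 1/12; Kenji 1/18; Reiko 1/6; Ryo 1/6; Sachiko 1/12; Satoshi 1/12; Umeko 1/18; Yoshiko 1/6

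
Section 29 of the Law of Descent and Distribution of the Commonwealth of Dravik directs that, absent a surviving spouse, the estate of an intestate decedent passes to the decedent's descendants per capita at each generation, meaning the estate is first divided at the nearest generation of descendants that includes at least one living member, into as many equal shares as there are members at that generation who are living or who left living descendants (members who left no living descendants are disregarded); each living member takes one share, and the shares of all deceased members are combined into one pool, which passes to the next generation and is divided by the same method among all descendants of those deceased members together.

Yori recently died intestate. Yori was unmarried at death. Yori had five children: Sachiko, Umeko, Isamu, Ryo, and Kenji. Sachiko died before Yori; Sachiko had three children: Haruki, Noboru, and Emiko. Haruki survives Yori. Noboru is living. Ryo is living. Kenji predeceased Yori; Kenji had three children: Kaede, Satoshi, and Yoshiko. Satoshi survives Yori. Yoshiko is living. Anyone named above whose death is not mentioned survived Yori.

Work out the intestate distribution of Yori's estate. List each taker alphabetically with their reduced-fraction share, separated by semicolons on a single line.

There is no surviving spouse, so the entire estate passes to Yori's descendants per capita at each generation.
At generation 1 (Sachiko, Umeko, Isamu, Ryo, Kenji) there are 5 shares of (1)/5 = 1/5 each.
Living: Umeko, Isamu, and Ryo — each takes 1/5.
Deceased: Sachiko and Kenji. Their combined 2/5 is pooled and carried to generation 2.
At generation 2 (Haruki, Noboru, Emiko, Kaede, Satoshi, Yoshiko) there are 6 shares of (2/5)/6 = 1/15 each.
Living: Haruki, Noboru, Emiko, Kaede, Satoshi, and Yoshiko — each takes 1/15.

Emiko 1/15; Haruki 1/15; Isamu 1/5; Kaede 1/15; Noboru 1/15; Ryo 1/5; Satoshi 1/15; Umeko 1/5; Yoshiko 1/15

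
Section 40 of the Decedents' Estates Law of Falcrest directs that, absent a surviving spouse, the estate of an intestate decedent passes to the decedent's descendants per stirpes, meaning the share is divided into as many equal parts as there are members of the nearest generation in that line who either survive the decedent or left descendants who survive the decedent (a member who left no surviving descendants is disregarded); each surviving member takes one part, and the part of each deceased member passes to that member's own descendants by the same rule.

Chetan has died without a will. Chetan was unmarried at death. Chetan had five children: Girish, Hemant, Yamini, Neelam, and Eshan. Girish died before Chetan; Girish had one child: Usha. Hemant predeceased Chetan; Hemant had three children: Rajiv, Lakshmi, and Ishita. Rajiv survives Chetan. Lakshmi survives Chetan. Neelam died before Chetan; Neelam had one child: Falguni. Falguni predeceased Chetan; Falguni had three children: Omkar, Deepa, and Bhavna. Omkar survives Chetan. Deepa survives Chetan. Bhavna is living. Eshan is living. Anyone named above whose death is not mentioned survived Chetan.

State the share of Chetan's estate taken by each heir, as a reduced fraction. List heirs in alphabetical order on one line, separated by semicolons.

There is no surviving spouse, so the entire estate passes to Chetan's descendants per stirpes.
The estate is divided into 5 equal shares of 1/5 among Girish, Hemant, Yamini, Neelam, Eshan.
Girish predeceased; the 1/5 allotted to Girish's branch passes to Girish's issue by representation.
Usha is the sole taker at this level and receives the full 1/5.
Hemant predeceased; the 1/5 allotted to Hemant's branch passes to Hemant's issue by representation.
The 1/5 is divided into 3 equal shares of 1/15 among Rajiv, Lakshmi, Ishita.
Rajiv is living and takes 1/15.
Lakshmi is living and takes 1/15.
Ishita is living and takes 1/15.
Yamini is living and takes 1/5.
Neelam predeceased; the 1/5 allotted to Neelam's branch passes to Neelam's issue by representation.
Falguni's line is the sole branch at this level, so the full 1/5 passes to Falguni's issue by representation.
The 1/5 is divided into 3 equal shares of 1/15 among Omkar, Deepa, Bhavna.
Omkar is living and takes 1/15.
Deepa is living and takes 1/15.
Bhavna is living and takes 1/15.
Eshan is living and takes 1/5.

Bhavna 1/15; Deepa 1/15; Eshan 1/5; Ishita 1/15; Lakshmi 1/15; Omkar 1/15; Rajiv 1/15; Usha 1/5; Yamini 1/5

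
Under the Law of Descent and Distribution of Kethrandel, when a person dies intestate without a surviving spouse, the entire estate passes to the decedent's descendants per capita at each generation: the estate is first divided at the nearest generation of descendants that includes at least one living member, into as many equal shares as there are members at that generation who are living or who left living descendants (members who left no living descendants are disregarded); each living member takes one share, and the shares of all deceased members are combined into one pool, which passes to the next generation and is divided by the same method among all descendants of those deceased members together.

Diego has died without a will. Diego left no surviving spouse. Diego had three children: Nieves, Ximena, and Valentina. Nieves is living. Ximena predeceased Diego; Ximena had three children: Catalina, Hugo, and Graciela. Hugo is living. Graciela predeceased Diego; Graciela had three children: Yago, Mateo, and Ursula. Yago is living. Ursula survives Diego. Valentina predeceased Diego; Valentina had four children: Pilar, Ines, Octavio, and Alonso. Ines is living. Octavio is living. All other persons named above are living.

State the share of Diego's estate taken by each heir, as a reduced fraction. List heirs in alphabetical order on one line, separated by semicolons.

Alonso 2/21; Catalina 2/21; Hugo 2/21; Ines 2/21; Mateo 2/63; Nieves 1/3; Octavio 2/21; Pilar 2/21; Ursula 2/63; Yago 2/63

There is no surviving spouse, so the entire estate passes to Diego's descendants per capita at each generation.
At generation 1 (Nieves, Ximena, Valentina) there are 3 shares of (1)/3 = 1/3 each.
Living: Nieves — each takes 1/3.
Deceased: Ximena and Valentina. Their combined 2/3 is pooled and carried to generation 2.
At generation 2 (Catalina, Hugo, Graciela, Pilar, Ines, Octavio, Alonso) there are 7 shares of (2/3)/7 = 2/21 each.
Living: Catalina, Hugo, Pilar, Ines, Octavio, and Alonso — each takes 2/21.
Deceased: Graciela. That 2/21 share is carried to generation 3.
At generation 3 (Yago, Mateo, Ursula) there are 3 shares of (2/21)/3 = 2/63 each.
Living: Yago, Mateo, and Ursula — each takes 2/63.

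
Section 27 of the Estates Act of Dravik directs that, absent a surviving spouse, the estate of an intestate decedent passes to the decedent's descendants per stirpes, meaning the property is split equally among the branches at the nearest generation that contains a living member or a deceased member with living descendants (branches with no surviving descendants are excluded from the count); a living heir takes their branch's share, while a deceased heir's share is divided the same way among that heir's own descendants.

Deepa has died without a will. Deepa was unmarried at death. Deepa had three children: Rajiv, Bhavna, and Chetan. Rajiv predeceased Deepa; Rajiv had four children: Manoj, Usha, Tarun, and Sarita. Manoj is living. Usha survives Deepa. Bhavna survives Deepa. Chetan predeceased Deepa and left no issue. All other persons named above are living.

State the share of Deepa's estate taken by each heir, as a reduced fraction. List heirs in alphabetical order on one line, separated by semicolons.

Bhavna 1/2; Manoj 1/8; Sarita 1/8; Tarun 1/8; Usha 1/8

There is no surviving spouse, so the entire estate passes to Deepa's descendants per stirpes.
Chetan left no surviving issue, so that branch lapses and is disregarded.
The estate is divided into 2 equal shares of 1/2 among Rajiv, Bhavna.
Rajiv predeceased; the 1/2 allotted to Rajiv's branch passes to Rajiv's issue by representation.
The 1/2 is divided into 4 equal shares of 1/8 among Manoj, Usha, Tarun, Sarita.
Manoj is living and takes 1/8.
Usha is living and takes 1/8.
Tarun is living and takes 1/8.
Sarita is living and takes 1/8.
Bhavna is living and takes 1/2.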